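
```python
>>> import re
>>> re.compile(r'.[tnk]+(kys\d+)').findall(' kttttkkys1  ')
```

Pattern: any character, then one or more of one of [tnk]; then the literal 'kys', then one or more of a digit (captured).
Scanning left to right: at [0:11] match ' kttttkkys1', group 1 = 'kys1'.
`findall` collects group 1 from the one match (1 total).

['kys1']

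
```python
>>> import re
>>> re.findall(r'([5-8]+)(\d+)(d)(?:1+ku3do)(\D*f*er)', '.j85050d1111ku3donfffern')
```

[('85', '050', 'd', 'nfffer')]

This matches one or more of a character in [5-8] (captured); then one or more of a digit (captured); then a literal 'd' (captured); then one or more of a literal '1', then the literal 'ku3', then the literal 'do' (non-capturing group); then zero or more of a non-digit, then zero or more of a literal 'f', then the literal 'er' (captured).
Matches: at [2:23] match '85050d1111ku3donfffer', groups = ('85', '050', 'd', 'nfffer').
4 groups means the one result is a tuple of 4 captured strings — 1 here.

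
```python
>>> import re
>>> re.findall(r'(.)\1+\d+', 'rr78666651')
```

['r']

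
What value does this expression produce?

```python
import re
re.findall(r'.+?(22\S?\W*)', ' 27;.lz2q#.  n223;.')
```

The pattern matches one or more of any character (lazy); then the literal '22', then optionally a non-whitespace character, then zero or more of a non-word character (captured).
One capturing group, so `findall` returns just the captured substring from the one match — 1 in all.

['223;.']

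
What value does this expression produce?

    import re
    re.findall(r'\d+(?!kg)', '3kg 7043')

['7043']

The negative lookaround is zero-width — it rules out positions where the adjacent text would match, without consuming anything.
Since nothing is captured, `findall` lists the 1 matched substring directly.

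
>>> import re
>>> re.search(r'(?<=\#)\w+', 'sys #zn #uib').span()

(5, 7)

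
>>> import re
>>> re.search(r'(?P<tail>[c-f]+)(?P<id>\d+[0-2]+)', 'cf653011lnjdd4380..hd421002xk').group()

'cf653011'

The pattern matches one or more of a character in [c-f] (captured as 'tail'); then one or more of a digit, then one or more of a character in [0-2] (captured as 'id').
`re.search` tries every starting position until one works.
The match spans [0:8] → 'cf653011'.
Captured: group 1 = 'cf', group 2 = '653011'.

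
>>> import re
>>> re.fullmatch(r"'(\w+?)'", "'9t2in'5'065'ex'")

For `fullmatch`, every character of the input must be accounted for by the pattern.
Here there's no way to consume every character, so the call returns None.

None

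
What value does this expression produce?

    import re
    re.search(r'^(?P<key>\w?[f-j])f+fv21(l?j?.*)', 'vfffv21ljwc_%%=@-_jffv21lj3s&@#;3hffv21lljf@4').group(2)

Pattern: anchored at the start of the string; then optionally a word character, then a character in [f-j] (captured as 'key'); then one or more of a literal 'f'; then the literal 'fv', then the literal '21'; then optionally the literal 'l', then optionally the literal 'j', then zero or more of any character (captured).
Unlike `match`, `search` isn't anchored — it looks for the pattern anywhere in the string.
The match spans [0:45] → 'vfffv21ljwc_%%=@-_jffv21lj3s&@#;3hffv21lljf@4'.
Captured: group 1 = 'vf', group 2 = 'ljwc_%%=@-_jffv21lj3s&@#;3hffv21lljf@4'.

'ljwc_%%=@-_jffv21lj3s&@#;3hffv21lljf@4'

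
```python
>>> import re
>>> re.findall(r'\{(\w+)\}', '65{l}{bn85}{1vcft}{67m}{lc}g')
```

With a single group, `findall` returns only what that group captured — 5 items.

['l', 'bn85', '1vcft', '67m', 'lc']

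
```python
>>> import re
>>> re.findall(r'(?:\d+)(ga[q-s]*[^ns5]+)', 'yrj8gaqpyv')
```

['gaqpyv']

Because there's exactly one group, `findall` drops the full match and keeps group 1 from the one hit.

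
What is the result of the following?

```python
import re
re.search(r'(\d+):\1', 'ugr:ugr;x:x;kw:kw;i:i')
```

None

`\1` is not a pattern — it's the concrete string captured by group 1, re-applied verbatim.
Here the pattern never matches, so the call returns None.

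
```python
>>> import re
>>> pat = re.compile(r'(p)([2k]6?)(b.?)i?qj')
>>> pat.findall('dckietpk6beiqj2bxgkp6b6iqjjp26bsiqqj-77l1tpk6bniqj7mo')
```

[('p', 'k6', 'be'), ('p', 'k6', 'bn')]

3 groups means each result is a tuple of 3 captured strings — 2 here.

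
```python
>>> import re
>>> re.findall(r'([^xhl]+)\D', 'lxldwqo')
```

The pattern matches one or more of any character except [xhl] (captured); then a non-digit.
Matches: at [3:7] match 'dwqo', group 1 = 'dwq'.
One capturing group, so `findall` returns just the captured substring from the one match — 1 in all.

['dwq']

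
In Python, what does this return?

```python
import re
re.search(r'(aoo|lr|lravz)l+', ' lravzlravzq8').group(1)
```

'lravz'

The match spans [1:7] → 'lravzl'.
Captured: group 1 = 'lravz'.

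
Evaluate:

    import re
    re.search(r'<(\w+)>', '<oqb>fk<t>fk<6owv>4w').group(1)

'oqb'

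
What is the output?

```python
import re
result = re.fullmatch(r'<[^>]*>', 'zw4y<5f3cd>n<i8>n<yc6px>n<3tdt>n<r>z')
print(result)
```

`re.fullmatch` is like wrapping the pattern in `^…$` (in single-line mode).
Here the string isn't matched end-to-end, so the call returns None.

None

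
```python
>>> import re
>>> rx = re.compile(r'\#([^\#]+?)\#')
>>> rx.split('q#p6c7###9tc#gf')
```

['q', 'p6c7', '#', '9tc', 'gf']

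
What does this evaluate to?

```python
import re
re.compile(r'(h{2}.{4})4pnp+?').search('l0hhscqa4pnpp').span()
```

(2, 12)

The pattern matches exactly 2 of the literal 'h', then exactly 4 of any character (captured); then the literal '4pn', then one or more of a literal 'p' (lazy).
The `?` after the quantifier makes it lazy — it takes as little as possible before letting the rest of the pattern try.
`re.search` scans for the first position where the pattern succeeds.
The match spans [2:12] → 'hhscqa4pnp'.
Captured: group 1 = 'hhscqa'.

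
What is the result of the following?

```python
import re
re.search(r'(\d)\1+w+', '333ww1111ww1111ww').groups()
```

('3',)

After group 1 captures some text, `\1` only succeeds where that same text appears again.
`re.search` scans for the first position where the pattern succeeds.
The match spans [0:5] → '333ww'.
Captured: group 1 = '3'.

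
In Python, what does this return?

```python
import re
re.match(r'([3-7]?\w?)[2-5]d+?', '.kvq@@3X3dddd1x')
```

This matches optionally a character in [3-7], then optionally a word character (captured); then a character in [2-5], then one or more of a literal 'd' (lazy).
With `match`, the pattern is implicitly anchored at the beginning.
Here position 0 doesn't satisfy it, so the call returns None.

None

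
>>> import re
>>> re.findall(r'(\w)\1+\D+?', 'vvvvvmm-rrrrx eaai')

A backreference is literal: `\1` must see the identical characters the first group matched.
Walking the string: at [0:6] match 'vvvvvm', group 1 = 'v'; at [8:13] match 'rrrrx', group 1 = 'r'; at [15:18] match 'aai', group 1 = 'a'.
With a single group, `findall` returns only what that group captured — 3 items.

['v', 'r', 'a']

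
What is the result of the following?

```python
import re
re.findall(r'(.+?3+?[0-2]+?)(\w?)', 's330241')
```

[('s330', '2')]

This matches one or more of any character (lazy), then one or more of a literal '3' (lazy), then one or more of a character in [0-2] (lazy) (captured); then optionally a word character (captured).
Because the quantifier is non-greedy, it stops expanding at the earliest point where the rest of the pattern can succeed.
Scanning left to right: at [0:5] match 's3302', groups = ('s330', '2').
`findall` packs the 2 group values into a tuple for every match.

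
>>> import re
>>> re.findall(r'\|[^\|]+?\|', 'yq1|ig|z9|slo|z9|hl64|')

Walking the string: at [3:7] → '|ig|'; at [9:14] → '|slo|'; at [16:22] → '|hl64|'.
No capturing groups, so `findall` returns the 3 full match strings.

['|ig|', '|slo|', '|hl64|']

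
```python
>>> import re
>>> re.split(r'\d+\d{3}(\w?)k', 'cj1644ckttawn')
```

Pattern: one or more of a digit; then exactly 3 of a digit; then optionally a word character (captured); then a literal 'k'.
Matches to split on: at [2:8] → '1644ck'.
The group in the pattern means `split` returns the separators' captures alongside the pieces.

['cj', 'c', 'ttawn']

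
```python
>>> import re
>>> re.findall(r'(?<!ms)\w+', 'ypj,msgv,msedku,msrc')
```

['ypj', 'msgv', 'msedku', 'msrc']

`(?!…)`/`(?<!…)` only lets a position through if the neighbouring text does NOT match; no characters are consumed.
Walking the string: at [0:3] → 'ypj'; at [4:8] → 'msgv'; at [9:15] → 'msedku'; at [16:20] → 'msrc'.
Since nothing is captured, `findall` lists the 4 matched substrings directly.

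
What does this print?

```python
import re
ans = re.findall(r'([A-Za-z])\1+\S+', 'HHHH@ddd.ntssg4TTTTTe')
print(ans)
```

`\1` is not a pattern — it's the concrete string captured by group 1, re-applied verbatim.
Scanning left to right: at [0:21] match 'HHHH@ddd.ntssg4TTTTTe', group 1 = 'H'.
Because there's exactly one group, `findall` drops the full match and keeps group 1 from the one hit.

['H']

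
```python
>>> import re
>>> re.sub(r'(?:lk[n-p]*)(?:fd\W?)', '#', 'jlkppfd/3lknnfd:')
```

'j#3#'

Pattern: the literal 'lk', then zero or more of a character in [n-p] (non-capturing group); then the literal 'fd', then optionally a non-word character (non-capturing group).
Matches: at [1:8] → 'lkppfd/'; at [9:16] → 'lknnfd:'.
Each match is replaced by '#'.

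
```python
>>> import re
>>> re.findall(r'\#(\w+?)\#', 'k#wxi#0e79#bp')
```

Matches: at [1:6] match '#wxi#', group 1 = 'wxi'.
`findall` collects group 1 from the one match (1 total).

['wxi']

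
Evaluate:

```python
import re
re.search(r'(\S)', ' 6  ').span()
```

The pattern matches a non-whitespace character (captured).
The match spans [1:2] → '6'.

(1, 2)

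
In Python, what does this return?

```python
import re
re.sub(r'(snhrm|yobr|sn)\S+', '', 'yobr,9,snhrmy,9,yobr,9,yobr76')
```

''

Matches: at [0:29] → 'yobr,9,snhrmy,9,yobr,9,yobr76'.
Each match is replaced by ''.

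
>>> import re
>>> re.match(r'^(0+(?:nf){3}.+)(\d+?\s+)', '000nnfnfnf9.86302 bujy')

`re.match` won't scan ahead — the pattern has to work from the very first character.
Here position 0 doesn't satisfy it, so the call returns None.

None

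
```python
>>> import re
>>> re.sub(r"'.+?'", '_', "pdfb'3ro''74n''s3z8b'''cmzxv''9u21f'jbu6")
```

With the lazy modifier that quantifier settles for the fewest repetitions that let the rest of the pattern succeed (the atoms after it are unaffected and can still be greedy).
Matches: at [4:9] → "'3ro'"; at [9:14] → "'74n'"; at [14:21] → "'s3z8b'"; at [21:29] → "''cmzxv'"; at [29:36] → "'9u21f'".
Every occurrence is swapped for '_'.

'pdfb_____jbu6'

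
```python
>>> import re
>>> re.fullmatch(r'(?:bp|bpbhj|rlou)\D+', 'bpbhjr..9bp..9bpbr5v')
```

None

For `fullmatch`, every character of the input must be accounted for by the pattern.
Here the pattern can't cover the whole string, so the call returns None.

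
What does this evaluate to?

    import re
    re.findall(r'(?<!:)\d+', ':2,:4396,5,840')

`(?!…)`/`(?<!…)` only lets a position through if the neighbouring text does NOT match; no characters are consumed.
With no groups in the pattern, `findall` gives back each whole match — 3 here.

['396', '5', '840']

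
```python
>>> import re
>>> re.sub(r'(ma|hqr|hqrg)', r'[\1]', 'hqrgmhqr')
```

'[hqr]gm[hqr]'

Alternation tries branches left to right and keeps the first one that lets the overall match succeed at that position.
Matches: at [0:3] → 'hqr'; at [5:8] → 'hqr'.
Each match is replaced using the text its own group 1 captured.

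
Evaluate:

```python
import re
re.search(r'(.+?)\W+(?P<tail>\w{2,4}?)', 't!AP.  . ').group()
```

The match spans [0:4] → 't!AP'.

't!AP'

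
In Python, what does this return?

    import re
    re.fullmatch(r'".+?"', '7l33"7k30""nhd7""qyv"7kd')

None

For `fullmatch`, every character of the input must be accounted for by the pattern.
Here the string isn't matched end-to-end, so the call returns None.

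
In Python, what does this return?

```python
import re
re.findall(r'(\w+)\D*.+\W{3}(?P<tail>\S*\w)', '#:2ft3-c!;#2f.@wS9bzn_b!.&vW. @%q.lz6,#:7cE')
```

[('2ft3', '7cE')]

Pattern: one or more of a word character (captured); then zero or more of a non-digit, then one or more of any character, then exactly 3 of a non-word character; then zero or more of a non-whitespace character, then a word character (captured as 'tail').
Scanning left to right: at [2:43] match '2ft3-c!;#2f.@wS9bzn_b!.&vW. @%q.lz6,#:7cE', groups = ('2ft3', '7cE').
`findall` packs the 2 group values into a tuple for every match.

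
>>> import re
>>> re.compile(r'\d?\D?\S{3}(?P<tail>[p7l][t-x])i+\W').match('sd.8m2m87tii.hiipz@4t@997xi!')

This matches optionally a digit, then optionally a non-digit; then exactly 3 of a non-whitespace character; then one of [p7l], then a character in [t-x] (captured as 'tail'); then one or more of the literal 'i', then a non-word character.
`re.match` only tries the pattern at the start of the string.
Here position 0 doesn't satisfy it, so the call returns None.

None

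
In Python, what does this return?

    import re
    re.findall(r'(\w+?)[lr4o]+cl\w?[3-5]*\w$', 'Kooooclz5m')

Pattern: one or more of a word character (lazy) (captured); then one or more of one of [lr4o], then the literal 'cl'; then optionally a word character, then zero or more of a character in [3-5], then a word character; then anchored at the end.
With the lazy modifier that quantifier settles for the fewest repetitions that let the rest of the pattern succeed (the atoms after it are unaffected and can still be greedy).
Matches: at [0:10] match 'Kooooclz5m', group 1 = 'K'.
Because there's exactly one group, `findall` drops the full match and keeps group 1 from the one hit.

['K']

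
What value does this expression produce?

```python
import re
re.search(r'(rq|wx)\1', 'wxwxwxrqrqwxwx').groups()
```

('wx',)

The match spans [0:4] → 'wxwx'.
Captured: group 1 = 'wx'.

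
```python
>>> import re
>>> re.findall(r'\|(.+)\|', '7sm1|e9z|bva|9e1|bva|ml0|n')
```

['e9z|bva|9e1|bva|ml0']

`findall` collects group 1 from the one match (1 total).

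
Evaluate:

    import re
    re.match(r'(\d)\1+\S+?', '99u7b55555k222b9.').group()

'99u'

`\1` has to match the exact text group 1 already captured.
`re.match` only tries the pattern at the start of the string.
The match spans [0:3] → '99u'.
Captured: group 1 = '9'.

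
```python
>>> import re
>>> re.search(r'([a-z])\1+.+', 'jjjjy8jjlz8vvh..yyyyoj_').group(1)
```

The match spans [0:23] → 'jjjjy8jjlz8vvh..yyyyoj_'.
Captured: group 1 = 'j'.

'j'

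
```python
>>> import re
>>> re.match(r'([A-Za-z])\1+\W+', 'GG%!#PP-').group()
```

A backreference is literal: `\1` must see the identical characters the first group matched.
`re.match` won't scan ahead — the pattern has to work from the very first character.
The match spans [0:5] → 'GG%!#'.
Captured: group 1 = 'G'.

'GG%!#'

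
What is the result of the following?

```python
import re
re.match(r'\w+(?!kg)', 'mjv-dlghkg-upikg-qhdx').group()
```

With `match`, the pattern is implicitly anchored at the beginning.
The match spans [0:3] → 'mjv'.

'mjv'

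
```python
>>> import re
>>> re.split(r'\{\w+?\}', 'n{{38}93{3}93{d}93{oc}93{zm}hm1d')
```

Matches to split on: at [2:6] → '{38}'; at [8:11] → '{3}'; at [13:16] → '{d}'; at [18:22] → '{oc}'; at [24:28] → '{zm}'.
The string is cut at each match, leaving 6 pieces.

['n{', '93', '93', '93', '93', 'hm1d']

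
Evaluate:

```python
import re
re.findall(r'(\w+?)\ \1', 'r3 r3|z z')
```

['r3', 'z']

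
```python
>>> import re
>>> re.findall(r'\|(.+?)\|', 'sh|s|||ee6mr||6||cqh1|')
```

Because the quantifier is non-greedy, it stops expanding at the earliest point where the rest of the pattern can succeed.
Scanning left to right: at [2:5] match '|s|', group 1 = 's'; at [5:13] match '||ee6mr|', group 1 = '|ee6mr'; at [13:16] match '|6|', group 1 = '6'; at [16:22] match '|cqh1|', group 1 = 'cqh1'.
With a single group, `findall` returns only what that group captured — 4 items.

['s', '|ee6mr', '6', 'cqh1']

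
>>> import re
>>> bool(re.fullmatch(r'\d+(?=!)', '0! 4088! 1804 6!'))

`fullmatch` succeeds only if the pattern covers the string from start to end.
Here the pattern can't cover the whole string, so the call returns None, and `bool(None)` is False.

False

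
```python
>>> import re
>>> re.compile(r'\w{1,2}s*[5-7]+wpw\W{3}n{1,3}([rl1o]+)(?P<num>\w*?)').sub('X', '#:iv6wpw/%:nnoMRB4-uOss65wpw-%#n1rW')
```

'#:XMRB4-XW'

This matches 1 to 2 of a word character, then zero or more of the literal 's'; then one or more of a character in [5-7]; then the literal 'wpw', then exactly 3 of a non-word character, then 1 to 3 of a literal 'n'; then one or more of one of [rl1o] (captured); then zero or more of a word character (lazy) (captured as 'num').
Matches: at [2:14] → 'iv6wpw/%:nno'; at [19:34] → 'uOss65wpw-%#n1r'.
Each match is replaced by 'X'.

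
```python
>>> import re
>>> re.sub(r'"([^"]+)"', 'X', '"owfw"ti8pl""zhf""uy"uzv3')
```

Matches: at [0:6] → '"owfw"'; at [12:17] → '"zhf"'; at [17:21] → '"uy"'.
Each match is replaced by 'X'.

'Xti8pl"XXuzv3'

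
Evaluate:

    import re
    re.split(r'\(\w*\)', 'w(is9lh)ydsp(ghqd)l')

Matches to split on: at [1:8] → '(is9lh)'; at [12:18] → '(ghqd)'.
The string is cut at each match, leaving 3 pieces.

['w', 'ydsp', 'l']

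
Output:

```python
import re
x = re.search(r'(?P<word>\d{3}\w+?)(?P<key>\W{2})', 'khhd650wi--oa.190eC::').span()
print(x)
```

The match spans [4:11] → '650wi--'.

(4, 11)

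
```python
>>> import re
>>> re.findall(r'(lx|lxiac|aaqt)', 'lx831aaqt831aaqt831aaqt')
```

With a single group, `findall` returns only what that group captured — 4 items.

['lx', 'aaqt', 'aaqt', 'aaqt']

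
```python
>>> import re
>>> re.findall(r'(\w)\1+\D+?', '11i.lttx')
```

`\1` has to match the exact text group 1 already captured.
Scanning left to right: at [0:3] match '11i', group 1 = '1'; at [5:8] match 'ttx', group 1 = 't'.
`findall` collects group 1 from each match (2 total).

['1', 't']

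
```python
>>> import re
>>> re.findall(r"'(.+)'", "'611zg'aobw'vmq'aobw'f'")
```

["611zg'aobw'vmq'aobw'f"]

Matches: at [0:23] match "'611zg'aobw'vmq'aobw'f'", group 1 = "611zg'aobw'vmq'aobw'f".
Because there's exactly one group, `findall` drops the full match and keeps group 1 from the one hit.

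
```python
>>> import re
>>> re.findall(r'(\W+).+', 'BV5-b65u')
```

One capturing group, so `findall` returns just the captured substring from the one match — 1 in all.

['-']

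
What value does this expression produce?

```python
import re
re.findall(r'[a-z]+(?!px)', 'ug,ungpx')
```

A negative assertion filters positions out without eating any characters.
Walking the string: at [0:2] → 'ug'; at [3:8] → 'ungpx'.
`findall` yields the raw match text (2 of them) because the pattern has no groups.

['ug', 'ungpx']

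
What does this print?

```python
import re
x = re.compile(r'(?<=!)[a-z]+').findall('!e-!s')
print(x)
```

['e', 's']

Lookahead/lookbehind check context without consuming it, so the matched span excludes the asserted characters.
Since nothing is captured, `findall` lists the 2 matched substrings directly.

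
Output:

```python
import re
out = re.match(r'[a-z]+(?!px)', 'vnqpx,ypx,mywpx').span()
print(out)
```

(0, 5)

`re.match` won't scan ahead — the pattern has to work from the very first character.
The match spans [0:5] → 'vnqpx'.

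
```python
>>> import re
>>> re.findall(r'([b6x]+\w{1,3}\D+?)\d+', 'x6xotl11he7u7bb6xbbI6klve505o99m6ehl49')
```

Because there's exactly one group, `findall` drops the full match and keeps group 1 from each hit.

['x6xotl', 'bb6xbbI6klve', '6ehl']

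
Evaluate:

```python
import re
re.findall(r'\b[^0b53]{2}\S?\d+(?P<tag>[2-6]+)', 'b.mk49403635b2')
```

Pattern: a word boundary (`\b`, zero-width); then exactly 2 of any character except [0b53], then optionally a non-whitespace character, then one or more of a digit; then one or more of a character in [2-6] (captured as 'tag').
Walking the string: at [1:12] match '.mk49403635', group 1 = '5'.
One capturing group, so `findall` returns just the captured substring from the one match — 1 in all.

['5']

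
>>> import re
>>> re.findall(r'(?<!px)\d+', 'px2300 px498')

`(?!…)`/`(?<!…)` only lets a position through if the neighbouring text does NOT match; no characters are consumed.
Walking the string: at [3:6] → '300'; at [10:12] → '98'.
Since nothing is captured, `findall` lists the 2 matched substrings directly.

['300', '98']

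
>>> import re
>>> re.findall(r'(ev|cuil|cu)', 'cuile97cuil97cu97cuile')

['cuil', 'cuil', 'cu', 'cuil']

Alternation tries branches left to right and keeps the first one that lets the overall match succeed at that position.
Scanning left to right: at [0:4] match 'cuil', group 1 = 'cuil'; at [7:11] match 'cuil', group 1 = 'cuil'; at [13:15] match 'cu', group 1 = 'cu'; at [17:21] match 'cuil', group 1 = 'cuil'.
With a single group, `findall` returns only what that group captured — 4 items.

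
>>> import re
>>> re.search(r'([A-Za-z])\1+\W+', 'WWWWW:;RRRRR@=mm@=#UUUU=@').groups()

The backreference `\1` re-matches whatever the first group consumed, character for character.
`re.search` tries every starting position until one works.
The match spans [0:7] → 'WWWWW:;'.
Captured: group 1 = 'W'.

('W',)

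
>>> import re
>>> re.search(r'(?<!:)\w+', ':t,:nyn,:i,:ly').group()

'yn'

The negative lookahead/lookbehind blocks any match where the forbidden context is present.
`search` walks the string left to right and returns the first match it finds.
The match spans [5:7] → 'yn'.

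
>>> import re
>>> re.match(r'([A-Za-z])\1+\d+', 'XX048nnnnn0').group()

'XX048'

After group 1 captures some text, `\1` only succeeds where that same text appears again.
`re.match` won't scan ahead — the pattern has to work from the very first character.
The match spans [0:5] → 'XX048'.
Captured: group 1 = 'X'.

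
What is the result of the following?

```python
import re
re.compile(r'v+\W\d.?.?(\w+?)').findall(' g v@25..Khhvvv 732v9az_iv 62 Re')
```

['5', 'v', 'R']

Pattern: one or more of a literal 'v', then a non-word character; then a digit, then optionally any character, then optionally any character; then one or more of a word character (lazy) (captured).
Matches: at [3:7] match 'v@25', group 1 = '5'; at [12:20] match 'vvv 732v', group 1 = 'v'; at [25:31] match 'v 62 R', group 1 = 'R'.
One capturing group, so `findall` returns just the captured substring from each match — 3 in all.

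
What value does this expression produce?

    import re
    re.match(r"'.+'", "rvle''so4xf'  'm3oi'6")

`re.match` only tries the pattern at the start of the string.
Here position 0 doesn't satisfy it, so the call returns None.

None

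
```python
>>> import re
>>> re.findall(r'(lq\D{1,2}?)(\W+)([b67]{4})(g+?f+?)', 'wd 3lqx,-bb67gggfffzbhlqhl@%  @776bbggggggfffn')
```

[('lqx', ',-', 'bb67', 'gggf')]

This matches the literal 'lq', then 1 to 2 of a non-digit (lazy) (captured); then one or more of a non-word character (captured); then exactly 4 of one of [b67] (captured); then one or more of the literal 'g' (lazy), then one or more of a literal 'f' (lazy) (captured).
Because the quantifier is non-greedy, it stops expanding at the earliest point where the rest of the pattern can succeed.
Matches: at [4:17] match 'lqx,-bb67gggf', groups = ('lqx', ',-', 'bb67', 'gggf').
4 groups means the one result is a tuple of 4 captured strings — 1 here.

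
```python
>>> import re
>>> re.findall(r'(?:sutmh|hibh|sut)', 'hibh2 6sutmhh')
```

Branches in `(...|...)` are attempted left-to-right; the first branch that allows the whole pattern to succeed is taken.
Walking the string: at [0:4] → 'hibh'; at [7:12] → 'sutmh'.
With no groups in the pattern, `findall` gives back each whole match — 2 here.

['hibh', 'sutmh']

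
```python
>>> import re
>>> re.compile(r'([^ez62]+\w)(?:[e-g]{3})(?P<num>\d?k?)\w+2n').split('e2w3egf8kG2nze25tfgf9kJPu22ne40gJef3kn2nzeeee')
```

This matches one or more of any character except [ez62], then a word character (captured); then exactly 3 of a character in [e-g] (non-capturing group); then optionally a digit, then optionally a literal 'k' (captured as 'num'); then one or more of a word character, then the literal '2n'.
Matches to split on: at [2:40] → 'w3egf8kG2nze25tfgf9kJPu22ne40gJef3kn2n'.
Because the pattern has a capturing group, `split` also inserts each captured text between the pieces.

['e2', 'w3', '8k', 'zeeee']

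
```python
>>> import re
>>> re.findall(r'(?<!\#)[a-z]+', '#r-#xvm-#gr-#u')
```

['vm', 'r']

The negative lookahead/lookbehind blocks any match where the forbidden context is present.
Matches: at [5:7] → 'vm'; at [10:11] → 'r'.
With no groups in the pattern, `findall` gives back each whole match — 2 here.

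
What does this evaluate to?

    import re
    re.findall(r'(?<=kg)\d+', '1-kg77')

Because the assertion is zero-width, the text it checks is not consumed and won't appear in the result.
Walking the string: at [4:6] → '77'.
Since nothing is captured, `findall` lists the 1 matched substring directly.

['77']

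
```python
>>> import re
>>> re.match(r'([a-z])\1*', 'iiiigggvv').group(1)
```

A backreference is literal: `\1` must see the identical characters the first group matched.
`match` is anchored at position 0; if the pattern doesn't fit there, it returns None.
The match spans [0:4] → 'iiii'.
Captured: group 1 = 'i'.

'i'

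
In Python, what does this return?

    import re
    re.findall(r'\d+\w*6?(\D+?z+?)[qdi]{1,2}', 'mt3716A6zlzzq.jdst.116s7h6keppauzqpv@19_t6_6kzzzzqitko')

One capturing group, so `findall` returns just the captured substring from each match — 3 in all.

['zz', 'uz', 'zz']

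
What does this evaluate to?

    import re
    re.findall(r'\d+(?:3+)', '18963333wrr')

With no groups in the pattern, `findall` gives back each whole match — 1 here.

['18963333']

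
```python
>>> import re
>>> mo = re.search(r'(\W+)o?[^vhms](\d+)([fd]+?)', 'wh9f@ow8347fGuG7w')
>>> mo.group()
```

Pattern: one or more of a non-word character (captured); then optionally the literal 'o', then any character except [vhms]; then one or more of a digit (captured); then one or more of one of [fd] (lazy) (captured).
`re.search` tries every starting position until one works.
The match spans [4:12] → '@ow8347f'.
Captured: group 1 = '@', group 2 = '8347', group 3 = 'f'.

'@ow8347f'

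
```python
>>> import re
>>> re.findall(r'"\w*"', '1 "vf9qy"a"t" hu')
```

Scanning left to right: at [2:9] → '"vf9qy"'; at [10:13] → '"t"'.
`findall` yields the raw match text (2 of them) because the pattern has no groups.

['"vf9qy"', '"t"']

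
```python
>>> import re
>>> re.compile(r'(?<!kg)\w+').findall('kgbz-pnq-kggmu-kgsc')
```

['kgbz', 'pnq', 'kggmu', 'kgsc']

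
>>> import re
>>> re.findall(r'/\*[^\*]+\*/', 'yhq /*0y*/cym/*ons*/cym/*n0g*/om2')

No capturing groups, so `findall` returns the 3 full match strings.

['/*0y*/', '/*ons*/', '/*n0g*/']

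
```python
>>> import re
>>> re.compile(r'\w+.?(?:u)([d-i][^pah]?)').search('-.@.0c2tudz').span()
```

The pattern matches one or more of a word character, then optionally any character; then a literal 'u' (non-capturing group); then a character in [d-i], then optionally any character except [pah] (captured).
Unlike `match`, `search` isn't anchored — it looks for the pattern anywhere in the string.
The match spans [4:11] → '0c2tudz'.
Captured: group 1 = 'dz'.

(4, 11)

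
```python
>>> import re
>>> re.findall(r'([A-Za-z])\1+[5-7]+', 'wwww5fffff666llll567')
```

['w', 'f', 'l']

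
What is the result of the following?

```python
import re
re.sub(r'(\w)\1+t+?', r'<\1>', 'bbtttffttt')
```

After group 1 captures some text, `\1` only succeeds where that same text appears again.
The replacement refers to a captured group, so each match is rewritten using its own captured text.

'<b>tt<f>tt'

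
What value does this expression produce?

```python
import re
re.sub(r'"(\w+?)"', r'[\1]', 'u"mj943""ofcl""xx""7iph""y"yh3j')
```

'u[mj943][ofcl][xx][7iph][y]yh3j'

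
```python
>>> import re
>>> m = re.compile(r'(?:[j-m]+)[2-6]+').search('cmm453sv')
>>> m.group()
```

'mm453'

The pattern matches one or more of a character in [j-m] (non-capturing group); then one or more of a character in [2-6].
The match spans [1:6] → 'mm453'.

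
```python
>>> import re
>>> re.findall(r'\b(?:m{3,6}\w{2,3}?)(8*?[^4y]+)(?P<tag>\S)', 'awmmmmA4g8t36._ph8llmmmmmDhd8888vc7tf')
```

[]

Pattern: a word boundary (`\b`, zero-width); then 3 to 6 of the literal 'm', then 2 to 3 of a word character (lazy) (non-capturing group); then zero or more of a literal '8' (lazy), then one or more of any character except [4y] (captured); then a non-whitespace character (captured as 'tag').
2 groups means each result is a tuple of 2 captured strings — 0 here.
Nothing in the string satisfies the pattern, so the list is empty.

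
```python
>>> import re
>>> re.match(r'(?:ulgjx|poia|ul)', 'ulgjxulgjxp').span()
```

`|` is ordered: at each position the engine commits to the first alternative that works.
With `match`, the pattern is implicitly anchored at the beginning.
The match spans [0:5] → 'ulgjx'.

(0, 5)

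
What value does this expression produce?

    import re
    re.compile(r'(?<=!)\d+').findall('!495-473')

['495']

The `(?=…)`/`(?<=…)` assertion just peeks at neighbouring text; it doesn't advance the match position.
Matches: at [1:4] → '495'.
Since nothing is captured, `findall` lists the 1 matched substring directly.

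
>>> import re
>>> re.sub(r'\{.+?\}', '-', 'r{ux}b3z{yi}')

Matches: at [1:5] → '{ux}'; at [8:12] → '{yi}'.
Every occurrence is swapped for '-'.

'r-b3z-'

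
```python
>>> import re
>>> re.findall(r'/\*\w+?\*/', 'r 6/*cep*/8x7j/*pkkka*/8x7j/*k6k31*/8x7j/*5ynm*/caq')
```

Matches: at [3:10] → '/*cep*/'; at [14:23] → '/*pkkka*/'; at [27:36] → '/*k6k31*/'; at [40:48] → '/*5ynm*/'.
`findall` yields the raw match text (4 of them) because the pattern has no groups.

['/*cep*/', '/*pkkka*/', '/*k6k31*/', '/*5ynm*/']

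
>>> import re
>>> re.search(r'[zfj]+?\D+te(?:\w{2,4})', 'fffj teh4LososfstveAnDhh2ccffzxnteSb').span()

(0, 11)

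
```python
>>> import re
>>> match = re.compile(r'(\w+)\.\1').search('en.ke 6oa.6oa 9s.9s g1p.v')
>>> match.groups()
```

`\1` has to match the exact text group 1 already captured.
Unlike `match`, `search` isn't anchored — it looks for the pattern anywhere in the string.
The match spans [6:13] → '6oa.6oa'.
Captured: group 1 = '6oa'.

('6oa',)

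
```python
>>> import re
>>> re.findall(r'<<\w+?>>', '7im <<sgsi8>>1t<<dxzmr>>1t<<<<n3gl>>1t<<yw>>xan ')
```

Walking the string: at [4:13] → '<<sgsi8>>'; at [15:24] → '<<dxzmr>>'; at [28:36] → '<<n3gl>>'; at [38:44] → '<<yw>>'.
Since nothing is captured, `findall` lists the 4 matched substrings directly.

['<<sgsi8>>', '<<dxzmr>>', '<<n3gl>>', '<<yw>>']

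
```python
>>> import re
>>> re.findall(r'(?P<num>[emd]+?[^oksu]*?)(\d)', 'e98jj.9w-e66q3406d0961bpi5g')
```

This matches one or more of one of [emd] (lazy), then zero or more of any character except [oksu] (lazy) (captured as 'num'); then a digit (captured).
Lazy quantifiers expand one character at a time until the remainder of the pattern can match.
Matches: at [0:2] match 'e9', groups = ('e', '9'); at [9:11] match 'e6', groups = ('e', '6'); at [17:19] match 'd0', groups = ('d', '0').
2 groups means each result is a tuple of 2 captured strings — 3 here.

[('e', '9'), ('e', '6'), ('d', '0')]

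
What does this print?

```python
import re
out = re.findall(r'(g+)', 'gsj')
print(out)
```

`findall` collects group 1 from the one match (1 total).

['g']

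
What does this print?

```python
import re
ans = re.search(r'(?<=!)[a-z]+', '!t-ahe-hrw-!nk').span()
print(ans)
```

(1, 2)

The lookaround is zero-width — it requires the adjacent text to match without consuming it, so the asserted text isn't part of the match.
`re.search` tries every starting position until one works.
The match spans [1:2] → 't'.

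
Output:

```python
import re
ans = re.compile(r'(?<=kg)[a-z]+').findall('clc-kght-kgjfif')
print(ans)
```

The `(?=…)`/`(?<=…)` assertion just peeks at neighbouring text; it doesn't advance the match position.
Walking the string: at [6:8] → 'ht'; at [11:15] → 'jfif'.
`findall` yields the raw match text (2 of them) because the pattern has no groups.

['ht', 'jfif']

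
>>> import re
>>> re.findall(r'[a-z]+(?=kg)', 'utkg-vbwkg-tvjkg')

['ut', 'vbw', 'tvj']

The positive lookaround only admits positions where the adjacent text matches; those characters stay outside the span.
Matches: at [0:2] → 'ut'; at [5:8] → 'vbw'; at [11:14] → 'tvj'.
No capturing groups, so `findall` returns the 3 full match strings.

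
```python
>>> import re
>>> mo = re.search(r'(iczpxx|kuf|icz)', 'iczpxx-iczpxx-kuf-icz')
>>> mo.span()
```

The regex engine tests alternatives in the order written; an earlier branch that matches wins even if a later one would match more.
`re.search` scans for the first position where the pattern succeeds.
The match spans [0:6] → 'iczpxx'.
Captured: group 1 = 'iczpxx'.

(0, 6)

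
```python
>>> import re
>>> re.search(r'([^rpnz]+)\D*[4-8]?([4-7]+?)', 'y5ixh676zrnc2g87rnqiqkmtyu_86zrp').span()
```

(0, 8)

The pattern matches one or more of any character except [rpnz] (captured); then zero or more of a non-digit, then optionally a character in [4-8]; then one or more of a character in [4-7] (lazy) (captured).
`re.search` tries every starting position until one works.
The match spans [0:8] → 'y5ixh676'.
Captured: group 1 = 'y5ixh67', group 2 = '6'.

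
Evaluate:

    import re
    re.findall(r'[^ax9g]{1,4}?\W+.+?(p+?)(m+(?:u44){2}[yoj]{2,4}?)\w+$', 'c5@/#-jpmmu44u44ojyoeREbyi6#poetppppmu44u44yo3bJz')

Pattern: 1 to 4 of any character except [ax9g] (lazy), then one or more of a non-word character, then one or more of any character (lazy); then one or more of a literal 'p' (lazy) (captured); then one or more of the literal 'm', then the literal 'u44' repeated 2 times, then 2 to 4 of one of [yoj] (lazy) (captured); then one or more of a word character; then anchored at the end.
2 groups means the one result is a tuple of 2 captured strings — 1 here.

[('pppp', 'mu44u44yo')]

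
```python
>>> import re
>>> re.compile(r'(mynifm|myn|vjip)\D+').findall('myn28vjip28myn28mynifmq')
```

Branches in `(...|...)` are attempted left-to-right; the first branch that allows the whole pattern to succeed is taken.
Walking the string: at [16:23] match 'mynifmq', group 1 = 'mynifm'.
One capturing group, so `findall` returns just the captured substring from the one match — 1 in all.

['mynifm']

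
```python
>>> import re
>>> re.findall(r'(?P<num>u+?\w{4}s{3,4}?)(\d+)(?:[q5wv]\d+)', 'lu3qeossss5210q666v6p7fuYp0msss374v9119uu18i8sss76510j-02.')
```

This matches one or more of a literal 'u' (lazy), then exactly 4 of a word character, then 3 to 4 of the literal 's' (lazy) (captured as 'num'); then one or more of a digit (captured); then one of [q5wv], then one or more of a digit (non-capturing group).
Walking the string: at [1:18] match 'u3qeossss5210q666', groups = ('u3qeossss', '5210'); at [23:39] match 'uYp0msss374v9119', groups = ('uYp0msss', '374'); at [39:53] match 'uu18i8sss76510', groups = ('uu18i8sss', '76').
Multiple groups make `findall` return tuples — one 2-tuple for each match.

[('u3qeossss', '5210'), ('uYp0msss', '374'), ('uu18i8sss', '76')]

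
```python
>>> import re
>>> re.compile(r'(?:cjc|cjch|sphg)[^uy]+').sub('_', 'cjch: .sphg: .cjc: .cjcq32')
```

'_'

Each match is replaced by '_'.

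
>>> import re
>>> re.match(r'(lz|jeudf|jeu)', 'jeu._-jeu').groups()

The match spans [0:3] → 'jeu'.
Captured: group 1 = 'jeu'.

('jeu',)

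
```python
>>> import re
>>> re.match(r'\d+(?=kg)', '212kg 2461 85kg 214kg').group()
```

'212'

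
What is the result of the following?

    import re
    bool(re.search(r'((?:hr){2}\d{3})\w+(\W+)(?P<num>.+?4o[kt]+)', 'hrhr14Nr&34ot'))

Pattern: the literal 'hr' repeated 2 times, then exactly 3 of a digit (captured); then one or more of a word character; then one or more of a non-word character (captured); then one or more of any character (lazy), then the literal '4o', then one or more of one of [kt] (captured as 'num').
Unlike `match`, `search` isn't anchored — it looks for the pattern anywhere in the string.
Here the pattern never matches, so the call returns None, and `bool(None)` is False.

False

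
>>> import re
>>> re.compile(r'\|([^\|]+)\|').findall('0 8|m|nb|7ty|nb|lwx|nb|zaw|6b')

['m', '7ty', 'lwx', 'zaw']

Because there's exactly one group, `findall` drops the full match and keeps group 1 from each hit.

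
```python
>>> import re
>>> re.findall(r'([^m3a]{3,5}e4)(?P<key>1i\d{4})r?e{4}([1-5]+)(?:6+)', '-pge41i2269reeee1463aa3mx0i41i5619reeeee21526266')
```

[('-pge4', '1i2269', '14')]

This matches 3 to 5 of any character except [m3a], then the literal 'e4' (captured); then the literal '1i', then exactly 4 of a digit (captured as 'key'); then optionally a literal 'r', then exactly 4 of a literal 'e'; then one or more of a character in [1-5] (captured); then one or more of a literal '6' (non-capturing group).
Scanning left to right: at [0:19] match '-pge41i2269reeee146', groups = ('-pge4', '1i2269', '14').
With 3 capturing groups, `findall` returns a 3-tuple per match.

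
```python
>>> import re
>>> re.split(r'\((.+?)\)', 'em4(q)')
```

Because the pattern has a capturing group, `split` also inserts each captured text between the pieces.

['em4', 'q', '']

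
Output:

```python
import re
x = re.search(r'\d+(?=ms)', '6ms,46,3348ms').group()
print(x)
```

The `(?=…)`/`(?<=…)` assertion just peeks at neighbouring text; it doesn't advance the match position.
`search` walks the string left to right and returns the first match it finds.
The match spans [0:1] → '6'.

6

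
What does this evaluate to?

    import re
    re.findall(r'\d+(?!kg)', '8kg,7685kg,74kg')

The negative lookahead/lookbehind blocks any match where the forbidden context is present.
`findall` yields the raw match text (2 of them) because the pattern has no groups.

['768', '7']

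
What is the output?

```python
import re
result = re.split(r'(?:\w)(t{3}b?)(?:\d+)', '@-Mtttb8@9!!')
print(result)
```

['@-', 'tttb', '@9!!']

Pattern: a word character (non-capturing group); then exactly 3 of the literal 't', then optionally a literal 'b' (captured); then one or more of a digit (non-capturing group).
Matches to split on: at [2:8] → 'Mtttb8'.
The group in the pattern means `split` returns the separators' captures alongside the pieces.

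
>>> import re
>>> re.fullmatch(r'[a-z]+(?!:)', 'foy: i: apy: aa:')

None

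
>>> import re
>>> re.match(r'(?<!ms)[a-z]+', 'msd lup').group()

The negative lookaround is zero-width — it rules out positions where the adjacent text would match, without consuming anything.
`re.match` only tries the pattern at the start of the string.
The match spans [0:3] → 'msd'.

'msd'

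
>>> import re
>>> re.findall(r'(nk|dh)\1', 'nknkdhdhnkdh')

['nk', 'dh']

`\1` is not a pattern — it's the concrete string captured by group 1, re-applied verbatim.
Matches: at [0:4] match 'nknk', group 1 = 'nk'; at [4:8] match 'dhdh', group 1 = 'dh'.
`findall` collects group 1 from each match (2 total).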